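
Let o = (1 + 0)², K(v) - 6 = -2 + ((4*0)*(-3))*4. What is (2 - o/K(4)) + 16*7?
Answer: 455/4 ≈ 113.75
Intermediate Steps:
K(v) = 4 (K(v) = 6 + (-2 + ((4*0)*(-3))*4) = 6 + (-2 + (0*(-3))*4) = 6 + (-2 + 0*4) = 6 + (-2 + 0) = 6 - 2 = 4)
o = 1 (o = 1² = 1)
(2 - o/K(4)) + 16*7 = (2 - 1/4) + 16*7 = (2 - 1/4) + 112 = (2 - 1*¼) + 112 = (2 - ¼) + 112 = 7/4 + 112 = 455/4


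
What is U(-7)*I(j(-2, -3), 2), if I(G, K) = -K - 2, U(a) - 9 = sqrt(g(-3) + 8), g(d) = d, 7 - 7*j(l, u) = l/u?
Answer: -36 - 4*sqrt(5) ≈ -44.944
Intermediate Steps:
j(l, u) = 1 - l/(7*u)
U(a) = 9 + sqrt(5) (U(a) = 9 + sqrt(-3 + 8) = 9 + sqrt(5))
I(G, K) = -2 - K
U(-7)*I(j(-2, -3), 2) = (9 + sqrt(5))*(-2 - 1*2) = (9 + sqrt(5))*(-2 - 2) = (9 + sqrt(5))*(-4) = -36 - 4*sqrt(5)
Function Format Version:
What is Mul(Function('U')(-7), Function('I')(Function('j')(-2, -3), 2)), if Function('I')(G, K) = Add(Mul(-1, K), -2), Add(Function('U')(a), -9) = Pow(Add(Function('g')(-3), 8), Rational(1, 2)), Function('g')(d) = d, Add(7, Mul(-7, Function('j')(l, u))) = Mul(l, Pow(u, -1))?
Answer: Add(-36, Mul(-4, Pow(5, Rational(1, 2)))) ≈ -44.944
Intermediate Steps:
Function('j')(l, u) = Add(1, Mul(Rational(-1, 7), l, Pow(u, -1))) (Function('j')(l, u) = Add(1, Mul(Rational(-1, 7), Mul(l, Pow(u, -1)))) = Add(1, Mul(Rational(-1, 7), l, Pow(u, -1))))
Function('U')(a) = Add(9, Pow(5, Rational(1, 2))) (Function('U')(a) = Add(9, Pow(Add(-3, 8), Rational(1, 2))) = Add(9, Pow(5, Rational(1, 2))))
Function('I')(G, K) = Add(-2, Mul(-1, K))
Mul(Function('U')(-7), Function('I')(Function('j')(-2, -3), 2)) = Mul(Add(9, Pow(5, Rational(1, 2))), Add(-2, Mul(-1, 2))) = Mul(Add(9, Pow(5, Rational(1, 2))), Add(-2, -2)) = Mul(Add(9, Pow(5, Rational(1, 2))), -4) = Add(-36, Mul(-4, Pow(5, Rational(1, 2))))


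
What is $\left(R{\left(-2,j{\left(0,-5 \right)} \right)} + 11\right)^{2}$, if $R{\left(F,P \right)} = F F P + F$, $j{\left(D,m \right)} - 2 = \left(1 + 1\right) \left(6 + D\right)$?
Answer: $4225$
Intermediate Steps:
$j{\left(D,m \right)} = 14 + 2 D$ ($j{\left(D,m \right)} = 2 + \left(1 + 1\right) \left(6 + D\right) = 2 + 2 \left(6 + D\right) = 2 + \left(12 + 2 D\right) = 14 + 2 D$)
$R{\left(F,P \right)} = F + P F^{2}$ ($R{\left(F,P \right)} = F^{2} P + F = P F^{2} + F = F + P F^{2}$)
$\left(R{\left(-2,j{\left(0,-5 \right)} \right)} + 11\right)^{2} = \left(- 2 \left(1 - 2 \left(14 + 2 \cdot 0\right)\right) + 11\right)^{2} = \left(- 2 \left(1 - 2 \left(14 + 0\right)\right) + 11\right)^{2} = \left(- 2 \left(1 - 28\right) + 11\right)^{2} = \left(\left(-2\right) \left(-27\right) + 11\right)^{2} = \left(54 + 11\right)^{2} = 65^{2} = 4225$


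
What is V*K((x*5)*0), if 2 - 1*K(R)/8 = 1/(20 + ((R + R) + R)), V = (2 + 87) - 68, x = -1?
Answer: 1638/5 ≈ 327.60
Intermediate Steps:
V = 21 (V = 89 - 68 = 21)
K(R) = 16 - 8/(20 + 3*R) (K(R) = 16 - 8/(20 + ((R + R) + R)) = 16 - 8/(20 + (2*R + R)) = 16 - 8/(20 + 3*R))
V*K((x*5)*0) = 21*(24*(13 + 2*(-1*5*0))/(20 + 3*(-1*5*0))) = 21*(24*(13 + 2*(-5*0))/(20 + 3*(-5*0))) = 21*(24*(13 + 2*0)/(20 + 3*0)) = 21*(24*(13 + 0)/(20 + 0)) = 21*(24*13/20) = 21*(24*(1/20)*13) = 21*(78/5) = 1638/5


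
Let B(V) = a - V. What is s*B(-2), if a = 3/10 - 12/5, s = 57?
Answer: -57/10 ≈ -5.7000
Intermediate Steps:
a = -21/10 (a = 3*(1/10) - 12*1/5 = 3/10 - 12/5 = -21/10 ≈ -2.1000)
B(V) = -21/10 - V
s*B(-2) = 57*(-21/10 - 1*(-2)) = 57*(-21/10 + 2) = 57*(-1/10) = -57/10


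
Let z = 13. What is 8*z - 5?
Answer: 99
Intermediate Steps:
8*z - 5 = 8*13 - 5 = 104 - 5 = 99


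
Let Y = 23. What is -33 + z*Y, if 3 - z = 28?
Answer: -608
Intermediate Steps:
z = -25 (z = 3 - 1*28 = 3 - 28 = -25)
-33 + z*Y = -33 - 25*23 = -33 - 575 = -608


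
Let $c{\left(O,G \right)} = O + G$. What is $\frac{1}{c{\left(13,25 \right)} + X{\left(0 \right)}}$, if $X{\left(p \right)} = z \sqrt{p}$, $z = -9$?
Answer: $\frac{1}{38} \approx 0.026316$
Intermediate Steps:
$X{\left(p \right)} = - 9 \sqrt{p}$
$c{\left(O,G \right)} = G + O$
$\frac{1}{c{\left(13,25 \right)} + X{\left(0 \right)}} = \frac{1}{\left(25 + 13\right) - 9 \sqrt{0}} = \frac{1}{38 - 0} = \frac{1}{38 + 0} = \frac{1}{38}$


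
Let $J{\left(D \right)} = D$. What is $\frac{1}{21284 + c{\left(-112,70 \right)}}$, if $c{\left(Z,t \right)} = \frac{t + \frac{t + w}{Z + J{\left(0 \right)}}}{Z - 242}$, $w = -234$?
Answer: $\frac{3304}{70321669} \approx 4.6984 \cdot 10^{-5}$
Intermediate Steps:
$c{\left(Z,t \right)} = \frac{t + \frac{-234 + t}{Z}}{-242 + Z}$ ($c{\left(Z,t \right)} = \frac{t + \frac{t - 234}{Z + 0}}{Z - 242} = \frac{t + \frac{-234 + t}{Z}}{-242 + Z}$)
$\frac{1}{21284 + c{\left(-112,70 \right)}} = \frac{1}{21284 + \frac{-234 + 70 - 7840}{\left(-112\right) \left(-242 - 112\right)}} = \frac{1}{21284 - \frac{-234 + 70 - 7840}{112 \left(-354\right)}} = \frac{1}{21284 - \left(- \frac{1}{39648}\right) \left(-8004\right)} = \frac{1}{21284 - \frac{667}{3304}} = \frac{1}{\frac{70321669}{3304}} = \frac{3304}{70321669}$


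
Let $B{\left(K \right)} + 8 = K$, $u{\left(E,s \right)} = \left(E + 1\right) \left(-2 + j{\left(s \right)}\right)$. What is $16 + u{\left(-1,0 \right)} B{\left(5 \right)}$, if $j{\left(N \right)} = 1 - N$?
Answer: $16$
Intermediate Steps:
$u{\left(E,s \right)} = \left(1 + E\right) \left(-1 - s\right)$ ($u{\left(E,s \right)} = \left(E + 1\right) \left(-2 - \left(-1 + s\right)\right) = \left(1 + E\right) \left(-1 - s\right)$)
$B{\left(K \right)} = -8 + K$
$16 + u{\left(-1,0 \right)} B{\left(5 \right)} = 16 + \left(-1 - -1 - 0 - \left(-1\right) 0\right) \left(-8 + 5\right) = 16 + \left(-1 + 1 + 0 + 0\right) \left(-3\right) = 16 + 0 \left(-3\right) = 16 + 0 = 16$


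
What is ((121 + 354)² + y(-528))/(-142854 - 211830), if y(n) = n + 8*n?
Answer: -220873/354684 ≈ -0.62273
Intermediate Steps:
y(n) = 9*n
((121 + 354)² + y(-528))/(-142854 - 211830) = ((121 + 354)² + 9*(-528))/(-142854 - 211830) = (475² - 4752)/(-354684) = (225625 - 4752)*(-1/354684) = 220873*(-1/354684) = -220873/354684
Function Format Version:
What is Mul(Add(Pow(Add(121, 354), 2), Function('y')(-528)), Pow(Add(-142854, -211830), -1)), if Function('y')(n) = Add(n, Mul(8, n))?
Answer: Rational(-220873, 354684) ≈ -0.62273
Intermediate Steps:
Function('y')(n) = Mul(9, n)
Mul(Add(Pow(Add(121, 354), 2), Function('y')(-528)), Pow(Add(-142854, -211830), -1)) = Mul(Add(Pow(Add(121, 354), 2), Mul(9, -528)), Pow(Add(-142854, -211830), -1)) = Mul(Add(Pow(475, 2), -4752), Pow(-354684, -1)) = Mul(Add(225625, -4752), Rational(-1, 354684)) = Mul(220873, Rational(-1, 354684)) = Rational(-220873, 354684)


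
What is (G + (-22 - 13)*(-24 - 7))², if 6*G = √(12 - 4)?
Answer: (3255 + √2)²/9 ≈ 1.1782e+6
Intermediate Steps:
G = √2/3 (G = √(12 - 4)/6 = √8/6 = (2*√2)/6 = √2/3 ≈ 0.47140)
(G + (-22 - 13)*(-24 - 7))² = (√2/3 + (-22 - 13)*(-24 - 7))² = (√2/3 - 35*(-31))² = (√2/3 + 1085)² = (1085 + √2/3)²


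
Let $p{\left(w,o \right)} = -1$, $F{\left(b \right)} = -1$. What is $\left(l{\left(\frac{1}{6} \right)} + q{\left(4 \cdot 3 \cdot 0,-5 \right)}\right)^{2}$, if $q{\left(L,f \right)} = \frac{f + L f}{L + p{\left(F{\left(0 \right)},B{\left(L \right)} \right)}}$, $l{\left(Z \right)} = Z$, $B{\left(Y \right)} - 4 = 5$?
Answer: $\frac{961}{36} \approx 26.694$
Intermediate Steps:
$B{\left(Y \right)} = 9$ ($B{\left(Y \right)} = 4 + 5 = 9$)
$q{\left(L,f \right)} = \frac{f + L f}{-1 + L}$ ($q{\left(L,f \right)} = \frac{f + L f}{L - 1} = \frac{f + L f}{-1 + L}$)
$\left(l{\left(\frac{1}{6} \right)} + q{\left(4 \cdot 3 \cdot 0,-5 \right)}\right)^{2} = \left(\frac{1}{6} - \frac{5 \left(1 + 4 \cdot 3 \cdot 0\right)}{-1 + 4 \cdot 3 \cdot 0}\right)^{2} = \left(\frac{1}{6} - \frac{5 \left(1 + 12 \cdot 0\right)}{-1 + 12 \cdot 0}\right)^{2} = \left(\frac{1}{6} - \frac{5 \left(1 + 0\right)}{-1 + 0}\right)^{2} = \left(\frac{1}{6} - 5 \frac{1}{-1} \cdot 1\right)^{2} = \left(\frac{1}{6} - \left(-5\right) 1\right)^{2} = \left(\frac{1}{6} + 5\right)^{2} = \left(\frac{31}{6}\right)^{2} = \frac{961}{36}$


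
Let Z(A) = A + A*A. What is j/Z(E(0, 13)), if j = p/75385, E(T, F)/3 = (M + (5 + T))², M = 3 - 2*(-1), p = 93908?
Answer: 23477/1701816375 ≈ 1.3795e-5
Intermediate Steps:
M = 5 (M = 3 + 2 = 5)
E(T, F) = 3*(10 + T)² (E(T, F) = 3*(5 + (5 + T))² = 3*(10 + T)²)
Z(A) = A + A²
j = 93908/75385 ≈ 1.2457
j/Z(E(0, 13)) = 93908/(75385*(((3*(10 + 0)²)*(1 + 3*(10 + 0)²)))) = 93908/(75385*(((3*10²)*(1 + 3*10²)))) = 93908/(75385*(((3*100)*(1 + 3*100)))) = 93908/(75385*((300*(1 + 300)))) = 93908/(75385*((300*301))) = (93908/75385)/90300 = (93908/75385)*(1/90300) = 23477/1701816375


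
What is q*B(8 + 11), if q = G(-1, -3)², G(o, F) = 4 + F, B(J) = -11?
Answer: -11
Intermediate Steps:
q = 1 (q = (4 - 3)² = 1² = 1)
q*B(8 + 11) = 1*(-11) = -11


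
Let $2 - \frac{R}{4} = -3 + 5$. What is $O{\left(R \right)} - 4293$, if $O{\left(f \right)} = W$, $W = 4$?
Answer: $-4289$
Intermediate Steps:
$R = 0$ ($R = 8 - 4 \left(-3 + 5\right) = 8 - 8 = 0$)
$O{\left(f \right)} = 4$
$O{\left(R \right)} - 4293 = 4 - 4293 = -4289$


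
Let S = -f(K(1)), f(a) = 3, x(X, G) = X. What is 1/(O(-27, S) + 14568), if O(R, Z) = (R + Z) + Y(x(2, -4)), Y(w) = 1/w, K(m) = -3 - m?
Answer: 2/29077 ≈ 6.8783e-5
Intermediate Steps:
S = -3 (S = -1*3 = -3)
O(R, Z) = 1/2 + R + Z (O(R, Z) = (R + Z) + 1/2 = 1/2 + R + Z)
1/(O(-27, S) + 14568) = 1/((1/2 - 27 - 3) + 14568) = 1/(-59/2 + 14568) = 1/(29077/2) = 2/29077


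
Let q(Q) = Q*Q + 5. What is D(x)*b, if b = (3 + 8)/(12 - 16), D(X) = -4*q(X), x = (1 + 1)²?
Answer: 231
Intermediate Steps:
x = 4 (x = 2² = 4)
q(Q) = 5 + Q² (q(Q) = Q² + 5 = 5 + Q²)
D(X) = -20 - 4*X² (D(X) = -4*(5 + X²) = -20 - 4*X²)
b = -11/4 (b = 11/(-4) = 11*(-¼) = -11/4 ≈ -2.7500)
D(x)*b = (-20 - 4*4²)*(-11/4) = (-20 - 4*16)*(-11/4) = (-20 - 64)*(-11/4) = -84*(-11/4) = 231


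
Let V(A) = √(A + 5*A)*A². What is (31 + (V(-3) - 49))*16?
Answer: -288 + 432*I*√2 ≈ -288.0 + 610.94*I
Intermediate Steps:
V(A) = √6*A^(5/2) (V(A) = √(6*A)*A² = (√6*√A)*A² = √6*A^(5/2))
(31 + (V(-3) - 49))*16 = (31 + (√6*(-3)^(5/2) - 49))*16 = (31 + (√6*(9*I*√3) - 49))*16 = (31 + (27*I*√2 - 49))*16 = (31 + (-49 + 27*I*√2))*16 = (-18 + 27*I*√2)*16 = -288 + 432*I*√2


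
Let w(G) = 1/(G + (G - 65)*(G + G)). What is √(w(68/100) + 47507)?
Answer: 2*√34950143295547/54247 ≈ 217.96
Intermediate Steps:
w(G) = 1/(G + 2*G*(-65 + G)) (w(G) = 1/(G + (-65 + G)*(2*G)) = 1/(G + 2*G*(-65 + G)))
√(w(68/100) + 47507) = √(1/(((68/100))*(-129 + 2*(68/100))) + 47507) = √(1/(((68*(1/100)))*(-129 + 2*(68*(1/100)))) + 47507) = √(1/((17/25)*(-129 + 2*(17/25))) + 47507) = √(25/(17*(-129 + 34/25)) + 47507) = √(25/(17*(-3191/25)) + 47507) = √((25/17)*(-25/3191) + 47507) = √(-625/54247 + 47507) = √(2577111604/54247) = 2*√34950143295547/54247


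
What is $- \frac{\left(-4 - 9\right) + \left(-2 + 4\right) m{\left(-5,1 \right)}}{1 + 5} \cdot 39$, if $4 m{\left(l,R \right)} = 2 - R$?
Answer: $\frac{325}{4} \approx 81.25$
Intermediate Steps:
$m{\left(l,R \right)} = \frac{1}{2} - \frac{R}{4}$ ($m{\left(l,R \right)} = \frac{2 - R}{4} = \frac{1}{2} - \frac{R}{4}$)
$- \frac{\left(-4 - 9\right) + \left(-2 + 4\right) m{\left(-5,1 \right)}}{1 + 5} \cdot 39 = - \frac{\left(-4 - 9\right) + \left(-2 + 4\right) \left(\frac{1}{2} - \frac{1}{4}\right)}{1 + 5} \cdot 39 = - \frac{\left(-4 - 9\right) + 2 \left(\frac{1}{2} - \frac{1}{4}\right)}{6} \cdot 39 = - \frac{-13 + 2 \cdot \frac{1}{4}}{6} \cdot 39 = - \frac{-13 + \frac{1}{2}}{6} \cdot 39 = - \frac{-25}{2 \cdot 6} \cdot 39 = \left(-1\right) \left(- \frac{25}{12}\right) 39 = \frac{25}{12} \cdot 39 = \frac{325}{4}$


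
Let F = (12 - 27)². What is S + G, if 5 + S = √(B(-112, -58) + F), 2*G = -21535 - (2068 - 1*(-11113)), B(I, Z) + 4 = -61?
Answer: -17363 + 4*√10 ≈ -17350.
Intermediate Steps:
B(I, Z) = -65 (B(I, Z) = -4 - 61 = -65)
F = 225 (F = (-15)² = 225)
G = -17358 (G = (-21535 - (2068 - 1*(-11113)))/2 = (-21535 - (2068 + 11113))/2 = (-21535 - 1*13181)/2 = (-21535 - 13181)/2 = (½)*(-34716) = -17358)
S = -5 + 4*√10 (S = -5 + √(-65 + 225) = -5 + √160 = -5 + 4*√10 ≈ 7.6491)
S + G = (-5 + 4*√10) - 17358 = -17363 + 4*√10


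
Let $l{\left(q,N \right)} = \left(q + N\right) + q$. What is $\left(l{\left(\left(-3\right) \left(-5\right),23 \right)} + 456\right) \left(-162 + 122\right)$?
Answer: $-20360$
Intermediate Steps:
$l{\left(q,N \right)} = N + 2 q$ ($l{\left(q,N \right)} = \left(N + q\right) + q = N + 2 q$)
$\left(l{\left(\left(-3\right) \left(-5\right),23 \right)} + 456\right) \left(-162 + 122\right) = \left(\left(23 + 2 \left(\left(-3\right) \left(-5\right)\right)\right) + 456\right) \left(-162 + 122\right) = \left(\left(23 + 2 \cdot 15\right) + 456\right) \left(-40\right) = \left(\left(23 + 30\right) + 456\right) \left(-40\right) = \left(53 + 456\right) \left(-40\right) = 509 \left(-40\right) = -20360$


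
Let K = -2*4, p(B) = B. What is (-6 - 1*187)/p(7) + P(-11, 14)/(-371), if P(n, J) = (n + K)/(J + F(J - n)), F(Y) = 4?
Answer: -184103/6678 ≈ -27.569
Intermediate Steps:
K = -8
P(n, J) = (-8 + n)/(4 + J) (P(n, J) = (n - 8)/(J + 4) = (-8 + n)/(4 + J))
(-6 - 1*187)/p(7) + P(-11, 14)/(-371) = (-6 - 1*187)/7 + ((-8 - 11)/(4 + 14))/(-371) = (-6 - 187)*(⅐) + (-19/18)*(-1/371) = -193*⅐ + ((1/18)*(-19))*(-1/371) = -193/7 - 19/18*(-1/371) = -193/7 + 19/6678 = -184103/6678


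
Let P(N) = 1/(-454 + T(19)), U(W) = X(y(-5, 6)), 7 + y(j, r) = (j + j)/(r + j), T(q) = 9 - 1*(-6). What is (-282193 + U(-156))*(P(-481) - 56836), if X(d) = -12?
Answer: 7041298366025/439 ≈ 1.6039e+10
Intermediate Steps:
T(q) = 15 (T(q) = 9 + 6 = 15)
y(j, r) = -7 + 2*j/(j + r) (y(j, r) = -7 + (j + j)/(r + j) = -7 + (2*j)/(j + r) = -7 + 2*j/(j + r))
U(W) = -12
P(N) = -1/439 (P(N) = 1/(-454 + 15) = 1/(-439) = -1/439)
(-282193 + U(-156))*(P(-481) - 56836) = (-282193 - 12)*(-1/439 - 56836) = -282205*(-24951005/439) = 7041298366025/439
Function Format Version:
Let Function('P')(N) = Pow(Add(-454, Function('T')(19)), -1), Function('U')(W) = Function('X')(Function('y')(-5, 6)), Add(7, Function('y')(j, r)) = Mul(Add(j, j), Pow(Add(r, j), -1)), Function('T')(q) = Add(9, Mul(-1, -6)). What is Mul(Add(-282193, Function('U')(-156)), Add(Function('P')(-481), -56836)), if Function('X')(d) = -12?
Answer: Rational(7041298366025, 439) ≈ 1.6039e+10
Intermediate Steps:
Function('T')(q) = 15 (Function('T')(q) = Add(9, 6) = 15)
Function('y')(j, r) = Add(-7, Mul(2, j, Pow(Add(j, r), -1))) (Function('y')(j, r) = Add(-7, Mul(Add(j, j), Pow(Add(r, j), -1))) = Add(-7, Mul(Mul(2, j), Pow(Add(j, r), -1))) = Add(-7, Mul(2, j, Pow(Add(j, r), -1))))
Function('U')(W) = -12
Function('P')(N) = Rational(-1, 439) (Function('P')(N) = Pow(Add(-454, 15), -1) = Pow(-439, -1) = Rational(-1, 439))
Mul(Add(-282193, Function('U')(-156)), Add(Function('P')(-481), -56836)) = Mul(Add(-282193, -12), Add(Rational(-1, 439), -56836)) = Mul(-282205, Rational(-24951005, 439)) = Rational(7041298366025, 439)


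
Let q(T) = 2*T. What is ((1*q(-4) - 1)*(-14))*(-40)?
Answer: -5040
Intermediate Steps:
((1*q(-4) - 1)*(-14))*(-40) = ((1*(2*(-4)) - 1)*(-14))*(-40) = ((1*(-8) - 1)*(-14))*(-40) = ((-8 - 1)*(-14))*(-40) = -9*(-14)*(-40) = 126*(-40) = -5040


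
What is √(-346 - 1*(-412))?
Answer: √66 ≈ 8.1240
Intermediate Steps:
√(-346 - 1*(-412)) = √(-346 + 412) = √66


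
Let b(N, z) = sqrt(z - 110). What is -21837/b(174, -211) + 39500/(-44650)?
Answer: -790/893 + 7279*I*sqrt(321)/107 ≈ -0.88466 + 1218.8*I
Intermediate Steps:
b(N, z) = sqrt(-110 + z)
-21837/b(174, -211) + 39500/(-44650) = -21837/sqrt(-110 - 211) + 39500/(-44650) = -21837*(-I*sqrt(321)/321) + 39500*(-1/44650) = -21837*(-I*sqrt(321)/321) - 790/893 = -(-7279)*I*sqrt(321)/107 - 790/893 = 7279*I*sqrt(321)/107 - 790/893 = -790/893 + 7279*I*sqrt(321)/107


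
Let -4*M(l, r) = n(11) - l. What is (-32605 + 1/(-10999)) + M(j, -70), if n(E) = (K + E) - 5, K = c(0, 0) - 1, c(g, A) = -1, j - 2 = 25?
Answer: -1434236607/43996 ≈ -32599.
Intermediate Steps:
j = 27 (j = 2 + 25 = 27)
K = -2 (K = -1 - 1 = -2)
n(E) = -7 + E (n(E) = (-2 + E) - 5 = -7 + E)
M(l, r) = -1 + l/4 (M(l, r) = -((-7 + 11) - l)/4 = -(4 - l)/4 = -1 + l/4)
(-32605 + 1/(-10999)) + M(j, -70) = (-32605 + 1/(-10999)) + (-1 + (¼)*27) = (-32605 - 1/10999) + (-1 + 27/4) = -358622396/10999 + 23/4 = -1434236607/43996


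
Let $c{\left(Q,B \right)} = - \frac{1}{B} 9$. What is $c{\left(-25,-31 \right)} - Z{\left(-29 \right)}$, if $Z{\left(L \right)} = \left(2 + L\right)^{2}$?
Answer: $- \frac{22590}{31} \approx -728.71$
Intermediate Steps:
$c{\left(Q,B \right)} = - \frac{9}{B}$
$c{\left(-25,-31 \right)} - Z{\left(-29 \right)} = - \frac{9}{-31} - \left(2 - 29\right)^{2} = \left(-9\right) \left(- \frac{1}{31}\right) - \left(-27\right)^{2} = \frac{9}{31} - 729 = - \frac{22590}{31}$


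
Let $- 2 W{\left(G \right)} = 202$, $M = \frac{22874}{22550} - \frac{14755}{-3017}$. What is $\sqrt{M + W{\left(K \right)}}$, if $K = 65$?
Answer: $\frac{i \sqrt{4401507546912707}}{6803335} \approx 9.7517 i$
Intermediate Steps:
$M = \frac{200868054}{34016675}$ ($M = 22874 \cdot \frac{1}{22550} - - \frac{14755}{3017} = \frac{11437}{11275} + \frac{14755}{3017} = \frac{200868054}{34016675} \approx 5.905$)
$W{\left(G \right)} = -101$ ($W{\left(G \right)} = \left(- \frac{1}{2}\right) 202 = -101$)
$\sqrt{M + W{\left(K \right)}} = \sqrt{\frac{200868054}{34016675} - 101} = \sqrt{- \frac{3234816121}{34016675}} = \frac{i \sqrt{4401507546912707}}{6803335}$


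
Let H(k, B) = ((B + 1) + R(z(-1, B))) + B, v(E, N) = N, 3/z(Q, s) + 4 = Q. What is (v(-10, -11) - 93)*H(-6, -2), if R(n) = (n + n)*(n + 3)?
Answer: 15288/25 ≈ 611.52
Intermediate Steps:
z(Q, s) = 3/(-4 + Q)
R(n) = 2*n*(3 + n) (R(n) = (2*n)*(3 + n) = 2*n*(3 + n))
H(k, B) = -47/25 + 2*B (H(k, B) = ((B + 1) + 2*(3/(-4 - 1))*(3 + 3/(-4 - 1))) + B = ((1 + B) + 2*(3/(-5))*(3 + 3/(-5))) + B = ((1 + B) + 2*(3*(-1/5))*(3 + 3*(-1/5))) + B = ((1 + B) + 2*(-3/5)*(3 - 3/5)) + B = ((1 + B) + 2*(-3/5)*(12/5)) + B = ((1 + B) - 72/25) + B = (-47/25 + B) + B = -47/25 + 2*B)
(v(-10, -11) - 93)*H(-6, -2) = (-11 - 93)*(-47/25 + 2*(-2)) = -104*(-47/25 - 4) = -104*(-147/25) = 15288/25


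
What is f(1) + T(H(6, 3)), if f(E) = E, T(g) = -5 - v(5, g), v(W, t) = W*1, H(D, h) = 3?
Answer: -9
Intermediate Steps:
v(W, t) = W
T(g) = -10 (T(g) = -5 - 1*5 = -5 - 5 = -10)
f(1) + T(H(6, 3)) = 1 - 10 = -9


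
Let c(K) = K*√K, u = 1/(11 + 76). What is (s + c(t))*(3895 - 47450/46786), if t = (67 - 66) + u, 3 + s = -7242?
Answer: -659961612450/23393 + 16032193760*√1914/177061617 ≈ -2.8208e+7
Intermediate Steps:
s = -7245 (s = -3 - 7242 = -7245)
u = 1/87 ≈ 0.011494
t = 88/87 (t = (67 - 66) + 1/87 = 1 + 1/87 = 88/87 ≈ 1.0115)
c(K) = K^(3/2)
(s + c(t))*(3895 - 47450/46786) = (-7245 + (88/87)^(3/2))*(3895 - 47450/46786) = (-7245 + 176*√1914/7569)*(3895 - 47450*1/46786) = (-7245 + 176*√1914/7569)*(3895 - 23725/23393) = (-7245 + 176*√1914/7569)*(91092010/23393) = -659961612450/23393 + 16032193760*√1914/177061617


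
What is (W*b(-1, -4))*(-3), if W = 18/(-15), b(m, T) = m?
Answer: -18/5 ≈ -3.6000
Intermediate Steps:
W = -6/5 (W = 18*(-1/15) = -6/5 ≈ -1.2000)
(W*b(-1, -4))*(-3) = -6/5*(-1)*(-3) = (6/5)*(-3) = -18/5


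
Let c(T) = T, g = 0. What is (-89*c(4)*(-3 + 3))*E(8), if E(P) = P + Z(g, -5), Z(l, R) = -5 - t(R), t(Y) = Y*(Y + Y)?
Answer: 0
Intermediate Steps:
t(Y) = 2*Y² (t(Y) = Y*(2*Y) = 2*Y²)
Z(l, R) = -5 - 2*R²
E(P) = -55 + P (E(P) = P + (-5 - 2*(-5)²) = P + (-5 - 2*25) = P + (-5 - 50) = P - 55 = -55 + P)
(-89*c(4)*(-3 + 3))*E(8) = (-356*(-3 + 3))*(-55 + 8) = -356*0*(-47) = -89*0*(-47) = 0*(-47) = 0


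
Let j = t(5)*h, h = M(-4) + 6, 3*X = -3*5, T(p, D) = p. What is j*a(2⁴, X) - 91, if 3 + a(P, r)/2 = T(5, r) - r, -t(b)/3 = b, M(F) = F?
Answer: -511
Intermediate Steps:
X = -5 (X = (-3*5)/3 = (⅓)*(-15) = -5)
t(b) = -3*b
h = 2 (h = -4 + 6 = 2)
a(P, r) = 4 - 2*r (a(P, r) = -6 + 2*(5 - r) = -6 + (10 - 2*r) = 4 - 2*r)
j = -30 (j = -3*5*2 = -15*2 = -30)
j*a(2⁴, X) - 91 = -30*(4 - 2*(-5)) - 91 = -30*(4 + 10) - 91 = -30*14 - 91 = -420 - 91 = -511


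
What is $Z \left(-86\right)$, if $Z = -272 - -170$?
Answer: $8772$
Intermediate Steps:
$Z = -102$ ($Z = -272 + 170 = -102$)
$Z \left(-86\right) = \left(-102\right) \left(-86\right) = 8772$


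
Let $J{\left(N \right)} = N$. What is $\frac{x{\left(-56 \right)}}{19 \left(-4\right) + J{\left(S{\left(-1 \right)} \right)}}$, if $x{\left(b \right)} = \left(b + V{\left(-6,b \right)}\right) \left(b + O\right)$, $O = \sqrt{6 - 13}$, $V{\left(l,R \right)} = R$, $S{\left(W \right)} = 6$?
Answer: $- \frac{448}{5} + \frac{8 i \sqrt{7}}{5} \approx -89.6 + 4.2332 i$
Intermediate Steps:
$O = i \sqrt{7}$ ($O = \sqrt{-7} = i \sqrt{7} \approx 2.6458 i$)
$x{\left(b \right)} = 2 b \left(b + i \sqrt{7}\right)$ ($x{\left(b \right)} = \left(b + b\right) \left(b + i \sqrt{7}\right) = 2 b \left(b + i \sqrt{7}\right)$)
$\frac{x{\left(-56 \right)}}{19 \left(-4\right) + J{\left(S{\left(-1 \right)} \right)}} = \frac{2 \left(-56\right) \left(-56 + i \sqrt{7}\right)}{19 \left(-4\right) + 6} = \frac{6272 - 112 i \sqrt{7}}{-76 + 6} = \frac{6272 - 112 i \sqrt{7}}{-70} = \left(6272 - 112 i \sqrt{7}\right) \left(- \frac{1}{70}\right) = - \frac{448}{5} + \frac{8 i \sqrt{7}}{5}$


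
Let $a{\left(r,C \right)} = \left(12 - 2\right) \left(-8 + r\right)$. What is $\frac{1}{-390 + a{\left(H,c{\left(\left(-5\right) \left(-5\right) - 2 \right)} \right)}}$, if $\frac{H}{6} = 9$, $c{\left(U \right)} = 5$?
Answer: $\frac{1}{70} \approx 0.014286$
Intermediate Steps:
$H = 54$ ($H = 6 \cdot 9 = 54$)
$a{\left(r,C \right)} = -80 + 10 r$ ($a{\left(r,C \right)} = 10 \left(-8 + r\right) = -80 + 10 r$)
$\frac{1}{-390 + a{\left(H,c{\left(\left(-5\right) \left(-5\right) - 2 \right)} \right)}} = \frac{1}{-390 + \left(-80 + 10 \cdot 54\right)} = \frac{1}{-390 + \left(-80 + 540\right)} = \frac{1}{-390 + 460} = \frac{1}{70}$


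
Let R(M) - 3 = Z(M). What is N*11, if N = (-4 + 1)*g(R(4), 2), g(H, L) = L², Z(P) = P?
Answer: -132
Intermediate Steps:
R(M) = 3 + M
N = -12 (N = (-4 + 1)*2² = -3*4 = -12)
N*11 = -12*11 = -132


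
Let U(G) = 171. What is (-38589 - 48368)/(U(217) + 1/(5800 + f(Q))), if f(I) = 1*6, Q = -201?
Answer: -504872342/992827 ≈ -508.52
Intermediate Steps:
f(I) = 6
(-38589 - 48368)/(U(217) + 1/(5800 + f(Q))) = (-38589 - 48368)/(171 + 1/(5800 + 6)) = -86957/(171 + 1/5806) = -86957/992827/5806 = -86957*5806/992827 = -504872342/992827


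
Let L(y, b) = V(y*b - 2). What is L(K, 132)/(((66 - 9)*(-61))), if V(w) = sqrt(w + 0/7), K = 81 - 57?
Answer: -sqrt(3166)/3477 ≈ -0.016183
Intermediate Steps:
K = 24
V(w) = sqrt(w) (V(w) = sqrt(w + 0*(1/7)) = sqrt(w + 0) = sqrt(w))
L(y, b) = sqrt(-2 + b*y) (L(y, b) = sqrt(y*b - 2) = sqrt(b*y - 2) = sqrt(-2 + b*y))
L(K, 132)/(((66 - 9)*(-61))) = sqrt(-2 + 132*24)/(((66 - 9)*(-61))) = sqrt(-2 + 3168)/((57*(-61))) = sqrt(3166)/(-3477) = sqrt(3166)*(-1/3477) = -sqrt(3166)/3477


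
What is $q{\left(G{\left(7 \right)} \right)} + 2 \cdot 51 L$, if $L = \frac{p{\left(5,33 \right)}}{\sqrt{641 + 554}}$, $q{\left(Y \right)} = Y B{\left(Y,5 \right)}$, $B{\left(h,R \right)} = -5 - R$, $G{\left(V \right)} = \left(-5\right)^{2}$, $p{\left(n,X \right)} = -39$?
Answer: $-250 - \frac{3978 \sqrt{1195}}{1195} \approx -365.08$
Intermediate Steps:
$G{\left(V \right)} = 25$
$q{\left(Y \right)} = - 10 Y$ ($q{\left(Y \right)} = Y \left(-5 - 5\right) = Y \left(-10\right) = - 10 Y$)
$L = - \frac{39 \sqrt{1195}}{1195}$ ($L = - \frac{39}{\sqrt{641 + 554}} = - \frac{39}{\sqrt{1195}} = - 39 \frac{\sqrt{1195}}{1195} = - \frac{39 \sqrt{1195}}{1195} \approx -1.1282$)
$q{\left(G{\left(7 \right)} \right)} + 2 \cdot 51 L = \left(-10\right) 25 + 2 \cdot 51 \left(- \frac{39 \sqrt{1195}}{1195}\right) = -250 + 102 \left(- \frac{39 \sqrt{1195}}{1195}\right) = -250 - \frac{3978 \sqrt{1195}}{1195}$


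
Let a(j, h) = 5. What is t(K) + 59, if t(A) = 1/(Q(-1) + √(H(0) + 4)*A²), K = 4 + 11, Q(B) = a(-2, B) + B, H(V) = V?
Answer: 26787/454 ≈ 59.002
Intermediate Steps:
Q(B) = 5 + B
K = 15
t(A) = 1/(4 + 2*A²) (t(A) = 1/((5 - 1) + √(0 + 4)*A²) = 1/(4 + √4*A²) = 1/(4 + 2*A²))
t(K) + 59 = 1/(2*(2 + 15²)) + 59 = 1/(2*(2 + 225)) + 59 = (½)/227 + 59 = (½)*(1/227) + 59 = 1/454 + 59 = 26787/454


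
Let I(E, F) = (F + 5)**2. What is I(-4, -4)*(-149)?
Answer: -149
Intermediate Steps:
I(E, F) = (5 + F)**2
I(-4, -4)*(-149) = (5 - 4)**2*(-149) = 1**2*(-149) = 1*(-149) = -149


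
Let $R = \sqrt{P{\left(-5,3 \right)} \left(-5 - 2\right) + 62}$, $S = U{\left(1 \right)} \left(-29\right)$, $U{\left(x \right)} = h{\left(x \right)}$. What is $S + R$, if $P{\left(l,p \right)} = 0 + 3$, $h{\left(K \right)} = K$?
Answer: $-29 + \sqrt{41} \approx -22.597$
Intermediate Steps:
$U{\left(x \right)} = x$
$P{\left(l,p \right)} = 3$
$S = -29$ ($S = 1 \left(-29\right) = -29$)
$R = \sqrt{41}$ ($R = \sqrt{3 \left(-5 - 2\right) + 62} = \sqrt{3 \left(-7\right) + 62} = \sqrt{-21 + 62} = \sqrt{41} \approx 6.4031$)
$S + R = -29 + \sqrt{41}$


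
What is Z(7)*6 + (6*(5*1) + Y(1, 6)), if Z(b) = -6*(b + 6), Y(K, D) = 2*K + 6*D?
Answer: -400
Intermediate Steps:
Z(b) = -36 - 6*b (Z(b) = -6*(6 + b) = -36 - 6*b)
Z(7)*6 + (6*(5*1) + Y(1, 6)) = (-36 - 6*7)*6 + (6*(5*1) + (2*1 + 6*6)) = (-36 - 42)*6 + (6*5 + (2 + 36)) = -78*6 + (30 + 38) = -468 + 68 = -400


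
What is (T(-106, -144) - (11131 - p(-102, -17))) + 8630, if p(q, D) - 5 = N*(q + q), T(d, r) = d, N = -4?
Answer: -1786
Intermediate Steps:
p(q, D) = 5 - 8*q (p(q, D) = 5 - 4*(q + q) = 5 - 8*q)
(T(-106, -144) - (11131 - p(-102, -17))) + 8630 = (-106 - (11131 - (5 - 8*(-102)))) + 8630 = (-106 - (11131 - (5 + 816))) + 8630 = (-106 - (11131 - 1*821)) + 8630 = (-106 - (11131 - 821)) + 8630 = (-106 - 1*10310) + 8630 = (-106 - 10310) + 8630 = -10416 + 8630 = -1786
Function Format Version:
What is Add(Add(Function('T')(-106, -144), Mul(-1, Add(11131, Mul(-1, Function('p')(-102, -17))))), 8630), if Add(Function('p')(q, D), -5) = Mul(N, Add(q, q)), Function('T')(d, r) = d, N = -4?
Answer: -1786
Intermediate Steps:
Function('p')(q, D) = Add(5, Mul(-8, q)) (Function('p')(q, D) = Add(5, Mul(-4, Add(q, q))) = Add(5, Mul(-4, Mul(2, q))) = Add(5, Mul(-8, q)))
Add(Add(Function('T')(-106, -144), Mul(-1, Add(11131, Mul(-1, Function('p')(-102, -17))))), 8630) = Add(Add(-106, Mul(-1, Add(11131, Mul(-1, Add(5, Mul(-8, -102)))))), 8630) = Add(Add(-106, Mul(-1, Add(11131, Mul(-1, Add(5, 816))))), 8630) = Add(Add(-106, Mul(-1, Add(11131, Mul(-1, 821)))), 8630) = Add(Add(-106, Mul(-1, Add(11131, -821))), 8630) = Add(Add(-106, Mul(-1, 10310)), 8630) = Add(Add(-106, -10310), 8630) = Add(-10416, 8630) = -1786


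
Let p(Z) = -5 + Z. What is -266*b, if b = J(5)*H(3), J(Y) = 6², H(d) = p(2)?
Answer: 28728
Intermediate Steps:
H(d) = -3 (H(d) = -5 + 2 = -3)
J(Y) = 36
b = -108 (b = 36*(-3) = -108)
-266*b = -266*(-108) = 28728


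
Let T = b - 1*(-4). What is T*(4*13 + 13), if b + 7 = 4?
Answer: 65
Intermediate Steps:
b = -3 (b = -7 + 4 = -3)
T = 1 (T = -3 - 1*(-4) = -3 + 4 = 1)
T*(4*13 + 13) = 1*(4*13 + 13) = 1*(52 + 13) = 1*65 = 65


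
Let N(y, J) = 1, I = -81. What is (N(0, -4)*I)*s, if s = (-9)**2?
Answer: -6561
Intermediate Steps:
s = 81
(N(0, -4)*I)*s = (1*(-81))*81 = -81*81 = -6561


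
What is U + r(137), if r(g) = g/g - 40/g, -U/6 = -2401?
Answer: 1973719/137 ≈ 14407.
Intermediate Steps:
U = 14406 (U = -6*(-2401) = 14406)
r(g) = 1 - 40/g
U + r(137) = 14406 + (-40 + 137)/137 = 14406 + (1/137)*97 = 14406 + 97/137 = 1973719/137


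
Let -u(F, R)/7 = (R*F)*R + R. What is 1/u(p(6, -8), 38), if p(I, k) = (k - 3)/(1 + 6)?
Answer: 1/15618 ≈ 6.4029e-5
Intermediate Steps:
p(I, k) = -3/7 + k/7 (p(I, k) = (-3 + k)/7 = (-3 + k)*(1/7) = -3/7 + k/7)
u(F, R) = -7*R - 7*F*R**2 (u(F, R) = -7*((R*F)*R + R) = -7*((F*R)*R + R) = -7*(F*R**2 + R) = -7*(R + F*R**2) = -7*R - 7*F*R**2)
1/u(p(6, -8), 38) = 1/(-7*38*(1 + (-3/7 + (1/7)*(-8))*38)) = 1/(-7*38*(1 + (-3/7 - 8/7)*38)) = 1/(-7*38*(1 - 11/7*38)) = 1/(-7*38*(1 - 418/7)) = 1/(-7*38*(-411/7)) = 1/15618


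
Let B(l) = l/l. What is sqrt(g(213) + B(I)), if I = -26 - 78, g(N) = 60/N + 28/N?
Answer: sqrt(64113)/213 ≈ 1.1888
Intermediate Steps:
g(N) = 88/N
I = -104
B(l) = 1
sqrt(g(213) + B(I)) = sqrt(88/213 + 1) = sqrt(301/213) = sqrt(64113)/213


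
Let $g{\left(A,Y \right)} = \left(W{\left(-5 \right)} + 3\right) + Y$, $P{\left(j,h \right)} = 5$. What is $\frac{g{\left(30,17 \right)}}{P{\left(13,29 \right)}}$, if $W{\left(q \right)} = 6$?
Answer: $\frac{26}{5} \approx 5.2$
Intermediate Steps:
$g{\left(A,Y \right)} = 9 + Y$ ($g{\left(A,Y \right)} = \left(6 + 3\right) + Y = 9 + Y$)
$\frac{g{\left(30,17 \right)}}{P{\left(13,29 \right)}} = \frac{9 + 17}{5} = 26 \cdot \frac{1}{5} = \frac{26}{5}$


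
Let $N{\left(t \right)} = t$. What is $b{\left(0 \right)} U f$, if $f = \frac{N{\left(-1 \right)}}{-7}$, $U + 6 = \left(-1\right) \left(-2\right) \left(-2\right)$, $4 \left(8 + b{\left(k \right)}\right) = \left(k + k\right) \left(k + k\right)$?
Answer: $\frac{80}{7} \approx 11.429$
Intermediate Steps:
$b{\left(k \right)} = -8 + k^{2}$ ($b{\left(k \right)} = -8 + \frac{\left(k + k\right) \left(k + k\right)}{4} = -8 + \frac{2 k 2 k}{4} = -8 + \frac{4 k^{2}}{4} = -8 + k^{2}$)
$U = -10$ ($U = -6 + \left(-1\right) \left(-2\right) \left(-2\right) = -6 + 2 \left(-2\right) = -6 - 4 = -10$)
$f = \frac{1}{7}$ ($f = - \frac{1}{-7} = \left(-1\right) \left(- \frac{1}{7}\right) = \frac{1}{7} \approx 0.14286$)
$b{\left(0 \right)} U f = \left(-8 + 0^{2}\right) \left(-10\right) \frac{1}{7} = \left(-8 + 0\right) \left(-10\right) \frac{1}{7} = \left(-8\right) \left(-10\right) \frac{1}{7} = 80 \cdot \frac{1}{7} = \frac{80}{7}$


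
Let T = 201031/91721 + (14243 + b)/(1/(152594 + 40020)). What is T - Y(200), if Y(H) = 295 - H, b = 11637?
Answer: 457215447688256/91721 ≈ 4.9848e+9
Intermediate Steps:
T = 457215456401751/91721 (T = 201031/91721 + (14243 + 11637)/(1/(152594 + 40020)) = 201031*(1/91721) + 25880/(1/192614) = 201031/91721 + 25880/(1/192614) = 201031/91721 + 25880*192614 = 201031/91721 + 4984850320 = 457215456401751/91721 ≈ 4.9848e+9)
T - Y(200) = 457215456401751/91721 - (295 - 1*200) = 457215456401751/91721 - (295 - 200) = 457215456401751/91721 - 1*95 = 457215456401751/91721 - 95 = 457215447688256/91721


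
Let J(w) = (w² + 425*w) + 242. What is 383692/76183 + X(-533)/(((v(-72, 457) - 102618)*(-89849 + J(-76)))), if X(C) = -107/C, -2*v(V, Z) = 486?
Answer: 2442917840536449857/485047407412631349 ≈ 5.0365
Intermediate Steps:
v(V, Z) = -243 (v(V, Z) = -½*486 = -243)
J(w) = 242 + w² + 425*w
383692/76183 + X(-533)/(((v(-72, 457) - 102618)*(-89849 + J(-76)))) = 383692/76183 + (-107/(-533))/(((-243 - 102618)*(-89849 + (242 + (-76)² + 425*(-76))))) = 383692*(1/76183) + (-107*(-1/533))/((-102861*(-89849 + (242 + 5776 - 32300)))) = 383692/76183 + 107/(533*((-102861*(-89849 - 26282)))) = 383692/76183 + 107/(533*((-102861*(-116131)))) = 383692/76183 + (107/533)/11945350791 = 383692/76183 + (107/533)*(1/11945350791) = 383692/76183 + 107/6366871971603 = 2442917840536449857/485047407412631349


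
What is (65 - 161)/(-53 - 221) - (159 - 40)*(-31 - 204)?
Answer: 3831253/137 ≈ 27965.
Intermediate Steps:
(65 - 161)/(-53 - 221) - (159 - 40)*(-31 - 204) = -96/(-274) - 119*(-235) = -96*(-1/274) - 1*(-27965) = 48/137 + 27965 = 3831253/137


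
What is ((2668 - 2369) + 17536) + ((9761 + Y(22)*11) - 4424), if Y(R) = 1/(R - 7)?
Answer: 347591/15 ≈ 23173.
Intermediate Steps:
Y(R) = 1/(-7 + R)
((2668 - 2369) + 17536) + ((9761 + Y(22)*11) - 4424) = ((2668 - 2369) + 17536) + ((9761 + 11/(-7 + 22)) - 4424) = (299 + 17536) + ((9761 + 11/15) - 4424) = 17835 + ((9761 + (1/15)*11) - 4424) = 17835 + ((9761 + 11/15) - 4424) = 17835 + (146426/15 - 4424) = 17835 + 80066/15 = 347591/15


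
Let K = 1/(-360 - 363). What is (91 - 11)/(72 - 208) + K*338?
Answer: -12976/12291 ≈ -1.0557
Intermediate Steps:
K = -1/723 (K = 1/(-723) = -1/723 ≈ -0.0013831)
(91 - 11)/(72 - 208) + K*338 = (91 - 11)/(72 - 208) - 1/723*338 = 80/(-136) - 338/723 = 80*(-1/136) - 338/723 = -10/17 - 338/723 = -12976/12291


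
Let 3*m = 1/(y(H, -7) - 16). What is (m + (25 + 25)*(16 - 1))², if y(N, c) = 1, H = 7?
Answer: 1138995001/2025 ≈ 5.6247e+5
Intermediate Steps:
m = -1/45 (m = 1/(3*(1 - 16)) = (⅓)/(-15) = (⅓)*(-1/15) = -1/45 ≈ -0.022222)
(m + (25 + 25)*(16 - 1))² = (-1/45 + (25 + 25)*(16 - 1))² = (-1/45 + 50*15)² = (-1/45 + 750)² = (33749/45)² = 1138995001/2025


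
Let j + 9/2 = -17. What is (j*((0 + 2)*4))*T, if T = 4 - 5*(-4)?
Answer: -4128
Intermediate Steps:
T = 24 (T = 4 + 20 = 24)
j = -43/2 (j = -9/2 - 17 = -43/2 ≈ -21.500)
(j*((0 + 2)*4))*T = -43*(0 + 2)*4/2*24 = -43*4*24 = -43/2*8*24 = -172*24 = -4128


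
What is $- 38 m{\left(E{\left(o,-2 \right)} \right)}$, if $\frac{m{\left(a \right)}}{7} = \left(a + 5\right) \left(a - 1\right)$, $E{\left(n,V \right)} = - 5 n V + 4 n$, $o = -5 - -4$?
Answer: $-35910$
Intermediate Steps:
$o = -1$ ($o = -5 + 4 = -1$)
$E{\left(n,V \right)} = 4 n - 5 V n$ ($E{\left(n,V \right)} = - 5 V n + 4 n = 4 n - 5 V n$)
$m{\left(a \right)} = 7 \left(-1 + a\right) \left(5 + a\right)$ ($m{\left(a \right)} = 7 \left(a + 5\right) \left(a - 1\right) = 7 \left(5 + a\right) \left(-1 + a\right) = 7 \left(-1 + a\right) \left(5 + a\right)$)
$- 38 m{\left(E{\left(o,-2 \right)} \right)} = - 38 \left(-35 + 7 \left(- (4 - -10)\right)^{2} + 28 \left(- (4 - -10)\right)\right) = - 38 \left(-35 + 7 \left(- (4 + 10)\right)^{2} + 28 \left(- (4 + 10)\right)\right) = - 38 \left(-35 + 7 \left(\left(-1\right) 14\right)^{2} + 28 \left(\left(-1\right) 14\right)\right) = - 38 \left(-35 + 7 \left(-14\right)^{2} + 28 \left(-14\right)\right) = - 38 \left(-35 + 7 \cdot 196 - 392\right) = - 38 \left(-35 + 1372 - 392\right) = \left(-38\right) 945 = -35910$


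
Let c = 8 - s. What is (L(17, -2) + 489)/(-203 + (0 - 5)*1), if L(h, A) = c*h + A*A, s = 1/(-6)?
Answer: -3791/1248 ≈ -3.0377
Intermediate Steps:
s = -⅙ ≈ -0.16667
c = 49/6 (c = 8 - 1*(-⅙) = 8 + ⅙ = 49/6 ≈ 8.1667)
L(h, A) = A² + 49*h/6 (L(h, A) = 49*h/6 + A*A = 49*h/6 + A² = A² + 49*h/6)
(L(17, -2) + 489)/(-203 + (0 - 5)*1) = (((-2)² + (49/6)*17) + 489)/(-203 + (0 - 5)*1) = ((4 + 833/6) + 489)/(-203 - 5*1) = (857/6 + 489)/(-203 - 5) = (3791/6)/(-208) = (3791/6)*(-1/208) = -3791/1248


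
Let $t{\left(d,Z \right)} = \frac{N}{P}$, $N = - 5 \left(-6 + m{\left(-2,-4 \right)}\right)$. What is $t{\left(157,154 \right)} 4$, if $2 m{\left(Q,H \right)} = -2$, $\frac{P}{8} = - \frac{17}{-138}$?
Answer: $\frac{2415}{17} \approx 142.06$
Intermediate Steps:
$P = \frac{68}{69}$ ($P = 8 \left(- \frac{17}{-138}\right) = 8 \left(\left(-17\right) \left(- \frac{1}{138}\right)\right) = 8 \cdot \frac{17}{138} = \frac{68}{69} \approx 0.98551$)
$m{\left(Q,H \right)} = -1$ ($m{\left(Q,H \right)} = \frac{1}{2} \left(-2\right) = -1$)
$N = 35$ ($N = - 5 \left(-6 - 1\right) = \left(-5\right) \left(-7\right) = 35$)
$t{\left(d,Z \right)} = \frac{2415}{68}$ ($t{\left(d,Z \right)} = \frac{35}{\frac{68}{69}} = 35 \cdot \frac{69}{68} = \frac{2415}{68}$)
$t{\left(157,154 \right)} 4 = \frac{2415}{68} \cdot 4 = \frac{2415}{17}$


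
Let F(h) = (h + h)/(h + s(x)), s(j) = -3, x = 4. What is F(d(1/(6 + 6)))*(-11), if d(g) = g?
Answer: 22/35 ≈ 0.62857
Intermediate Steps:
F(h) = 2*h/(-3 + h) (F(h) = (h + h)/(h - 3) = (2*h)/(-3 + h) = 2*h/(-3 + h))
F(d(1/(6 + 6)))*(-11) = (2/((6 + 6)*(-3 + 1/(6 + 6))))*(-11) = (2/(12*(-3 + 1/12)))*(-11) = (2*(1/12)/(-3 + 1/12))*(-11) = (2*(1/12)/(-35/12))*(-11) = (2*(1/12)*(-12/35))*(-11) = -2/35*(-11) = 22/35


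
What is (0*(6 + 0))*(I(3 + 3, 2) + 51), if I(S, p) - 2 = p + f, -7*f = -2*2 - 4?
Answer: 0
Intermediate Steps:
f = 8/7 (f = -(-2*2 - 4)/7 = -(-4 - 4)/7 = -1/7*(-8) = 8/7 ≈ 1.1429)
I(S, p) = 22/7 + p (I(S, p) = 2 + (p + 8/7) = 2 + (8/7 + p) = 22/7 + p)
(0*(6 + 0))*(I(3 + 3, 2) + 51) = (0*(6 + 0))*((22/7 + 2) + 51) = (0*6)*(36/7 + 51) = 0*(393/7) = 0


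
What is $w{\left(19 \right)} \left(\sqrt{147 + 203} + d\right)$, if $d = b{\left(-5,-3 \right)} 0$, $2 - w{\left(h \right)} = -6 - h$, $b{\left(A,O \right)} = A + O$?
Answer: $135 \sqrt{14} \approx 505.12$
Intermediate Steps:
$w{\left(h \right)} = 8 + h$ ($w{\left(h \right)} = 2 - \left(-6 - h\right) = 2 + \left(6 + h\right) = 8 + h$)
$d = 0$ ($d = \left(-5 - 3\right) 0 = \left(-8\right) 0 = 0$)
$w{\left(19 \right)} \left(\sqrt{147 + 203} + d\right) = \left(8 + 19\right) \left(\sqrt{147 + 203} + 0\right) = 27 \left(\sqrt{350} + 0\right) = 27 \left(5 \sqrt{14} + 0\right) = 27 \cdot 5 \sqrt{14} = 135 \sqrt{14}$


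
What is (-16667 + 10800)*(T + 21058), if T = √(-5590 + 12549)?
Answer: -123547286 - 5867*√6959 ≈ -1.2404e+8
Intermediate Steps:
T = √6959 ≈ 83.421
(-16667 + 10800)*(T + 21058) = (-16667 + 10800)*(√6959 + 21058) = -5867*(21058 + √6959) = -123547286 - 5867*√6959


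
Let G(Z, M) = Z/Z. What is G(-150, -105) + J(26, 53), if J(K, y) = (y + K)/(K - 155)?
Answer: 50/129 ≈ 0.38760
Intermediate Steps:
G(Z, M) = 1
J(K, y) = (K + y)/(-155 + K)
G(-150, -105) + J(26, 53) = 1 + (26 + 53)/(-155 + 26) = 1 + 79/(-129) = 1 - 1/129*79 = 1 - 79/129 = 50/129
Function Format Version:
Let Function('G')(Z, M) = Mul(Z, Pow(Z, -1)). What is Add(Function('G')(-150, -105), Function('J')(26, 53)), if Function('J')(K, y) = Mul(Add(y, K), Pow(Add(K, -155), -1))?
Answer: Rational(50, 129) ≈ 0.38760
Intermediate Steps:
Function('G')(Z, M) = 1
Function('J')(K, y) = Mul(Pow(Add(-155, K), -1), Add(K, y)) (Function('J')(K, y) = Mul(Add(K, y), Pow(Add(-155, K), -1)) = Mul(Pow(Add(-155, K), -1), Add(K, y)))
Add(Function('G')(-150, -105), Function('J')(26, 53)) = Add(1, Mul(Pow(Add(-155, 26), -1), Add(26, 53))) = Add(1, Mul(Pow(-129, -1), 79)) = Add(1, Mul(Rational(-1, 129), 79)) = Add(1, Rational(-79, 129)) = Rational(50, 129)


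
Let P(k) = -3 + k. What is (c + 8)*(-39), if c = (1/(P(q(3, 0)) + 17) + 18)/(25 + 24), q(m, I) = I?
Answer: -223899/686 ≈ -326.38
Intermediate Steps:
c = 253/686 (c = (1/((-3 + 0) + 17) + 18)/(25 + 24) = (1/(-3 + 17) + 18)/49 = (1/14 + 18)*(1/49) = (253/14)*(1/49) = 253/686 ≈ 0.36880)
(c + 8)*(-39) = (253/686 + 8)*(-39) = (5741/686)*(-39) = -223899/686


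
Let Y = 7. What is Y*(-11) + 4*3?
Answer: -65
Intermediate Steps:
Y*(-11) + 4*3 = 7*(-11) + 4*3 = -77 + 12 = -65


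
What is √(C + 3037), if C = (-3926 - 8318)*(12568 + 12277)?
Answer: I*√304199143 ≈ 17441.0*I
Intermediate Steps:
C = -304202180 (C = -12244*24845 = -304202180)
√(C + 3037) = √(-304202180 + 3037) = √(-304199143) = I*√304199143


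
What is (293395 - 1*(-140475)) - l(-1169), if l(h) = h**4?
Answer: -1867488532851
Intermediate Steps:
(293395 - 1*(-140475)) - l(-1169) = (293395 - 1*(-140475)) - 1*(-1169)**4 = (293395 + 140475) - 1*1867488966721 = 433870 - 1867488966721 = -1867488532851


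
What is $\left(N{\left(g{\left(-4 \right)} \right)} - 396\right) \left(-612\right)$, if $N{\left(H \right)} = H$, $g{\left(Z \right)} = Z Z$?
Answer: $232560$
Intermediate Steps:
$g{\left(Z \right)} = Z^{2}$
$\left(N{\left(g{\left(-4 \right)} \right)} - 396\right) \left(-612\right) = \left(\left(-4\right)^{2} - 396\right) \left(-612\right) = \left(16 - 396\right) \left(-612\right) = \left(-380\right) \left(-612\right) = 232560$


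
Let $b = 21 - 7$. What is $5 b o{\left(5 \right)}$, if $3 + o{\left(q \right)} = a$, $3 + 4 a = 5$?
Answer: $-175$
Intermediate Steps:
$b = 14$
$a = \frac{1}{2}$ ($a = - \frac{3}{4} + \frac{1}{4} \cdot 5 = - \frac{3}{4} + \frac{5}{4} = \frac{1}{2} \approx 0.5$)
$o{\left(q \right)} = - \frac{5}{2}$ ($o{\left(q \right)} = -3 + \frac{1}{2} = - \frac{5}{2}$)
$5 b o{\left(5 \right)} = 5 \cdot 14 \left(- \frac{5}{2}\right) = 70 \left(- \frac{5}{2}\right) = -175$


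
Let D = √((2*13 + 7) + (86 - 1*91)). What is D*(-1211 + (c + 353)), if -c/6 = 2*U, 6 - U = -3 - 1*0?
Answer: -1932*√7 ≈ -5111.6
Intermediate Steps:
U = 9 (U = 6 - (-3 - 1*0) = 6 - (-3 + 0) = 6 - 1*(-3) = 6 + 3 = 9)
c = -108 (c = -12*9 = -6*18 = -108)
D = 2*√7 (D = √((26 + 7) + (86 - 91)) = √(33 - 5) = √28 = 2*√7 ≈ 5.2915)
D*(-1211 + (c + 353)) = (2*√7)*(-1211 + (-108 + 353)) = (2*√7)*(-1211 + 245) = (2*√7)*(-966) = -1932*√7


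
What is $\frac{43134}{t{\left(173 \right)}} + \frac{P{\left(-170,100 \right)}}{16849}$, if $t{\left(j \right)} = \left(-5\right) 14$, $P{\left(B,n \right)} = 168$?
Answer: $- \frac{7415847}{12035} \approx -616.19$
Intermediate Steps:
$t{\left(j \right)} = -70$
$\frac{43134}{t{\left(173 \right)}} + \frac{P{\left(-170,100 \right)}}{16849} = \frac{43134}{-70} + \frac{168}{16849} = 43134 \left(- \frac{1}{70}\right) + 168 \cdot \frac{1}{16849} = - \frac{3081}{5} + \frac{24}{2407} = - \frac{7415847}{12035}$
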